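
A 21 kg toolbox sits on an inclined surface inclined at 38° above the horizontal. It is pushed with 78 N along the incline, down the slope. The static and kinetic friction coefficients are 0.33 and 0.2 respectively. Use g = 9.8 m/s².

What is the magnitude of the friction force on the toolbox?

f ≈ 32.4 N (up the incline)

Perpendicular to the surface, N = m g cos θ = 21·9.8·cos 38° = 162.2 N.
For equilibrium along the incline the friction force must supply f = m g sin θ + P = 126.7 + 78 = 204.7 N (positive meaning up-slope).
Maximum static friction available: μ_s N = 0.33 × 162.2 = 53.52 N.
Since |204.7| > 53.52 N, static friction cannot hold it; the toolbox slides down the incline and kinetic friction applies: f = μ_k N = 0.2 × 162.2 = 32.4 N.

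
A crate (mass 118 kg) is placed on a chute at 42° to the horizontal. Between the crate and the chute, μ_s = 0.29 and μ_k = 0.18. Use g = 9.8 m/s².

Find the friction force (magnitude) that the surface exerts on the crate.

f ≈ 155 N (up the incline)

Normal force: N = m g cos θ = 118 × 9.8 × cos 42° = 859.4 N.
For equilibrium along the incline, friction must balance the weight component: f = m g sin θ = 773.8 N up the slope.
Maximum static friction available: μ_s N = 0.29 × 859.4 = 249.2 N.
Since |773.8| > 249.2 N, static friction cannot hold it; the crate slides down the incline and kinetic friction applies: f = μ_k N = 0.18 × 859.4 = 155 N.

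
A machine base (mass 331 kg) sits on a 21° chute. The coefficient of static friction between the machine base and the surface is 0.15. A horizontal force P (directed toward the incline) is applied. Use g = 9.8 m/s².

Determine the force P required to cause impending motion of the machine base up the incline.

P ≈ 1840 N

At impending motion up the slope, friction acts down-slope at its limit: f = μ_s N.
Perpendicular to the incline: N = m g cos θ + P sin θ.
Along the incline: P cos θ = m g sin θ + μ_s N = m g sin θ + μ_s (m g cos θ + P sin θ).
Solving, P (cos θ − μ_s sin θ) = m g (sin θ + μ_s cos θ), so P = 331×9.8×(sin 21° + 0.15 cos 21°)/(cos 21° − 0.15 sin 21°) = 3240×0.4984/0.8798 = 1840 N.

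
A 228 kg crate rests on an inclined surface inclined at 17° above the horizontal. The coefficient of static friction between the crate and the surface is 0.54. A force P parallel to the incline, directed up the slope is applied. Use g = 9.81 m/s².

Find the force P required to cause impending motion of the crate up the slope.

At impending motion up the slope, friction acts down-slope at its limit: f = μ_s N.
P is parallel to the surface, so N = m g cos θ = 2140 N.
Along the incline: P = m g sin θ + μ_s N = 654 + 0.54×2140 = 1810 N.

P ≈ 1810 N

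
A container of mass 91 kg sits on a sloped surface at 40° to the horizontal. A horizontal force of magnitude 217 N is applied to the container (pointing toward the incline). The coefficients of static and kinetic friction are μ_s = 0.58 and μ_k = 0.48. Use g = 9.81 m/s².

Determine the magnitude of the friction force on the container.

The horizontal push has a component P sin θ into the surface, so N = m g cos θ + P sin θ = 683.9 + 139.5 = 823.3 N.
Along the incline, the net driving force (taking up-slope positive) is P cos θ − m g sin θ = 166.2 − 573.8 = -407.6 N, so equilibrium requires friction f = 407.6 N (up-slope).
Maximum static friction: μ_s N = 0.58 × 823.3 = 477.5 N.
Since 407.6 N is within the 477.5 N limit, the container stays put and friction is exactly 408 N.

f ≈ 408 N (up the incline)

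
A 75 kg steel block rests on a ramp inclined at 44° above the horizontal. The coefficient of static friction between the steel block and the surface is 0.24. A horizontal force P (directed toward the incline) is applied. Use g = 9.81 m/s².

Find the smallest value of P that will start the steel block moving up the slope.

P ≈ 1150 N

At impending motion up the slope, friction acts down-slope at its limit: f = μ_s N.
Perpendicular to the incline: N = m g cos θ + P sin θ.
Along the incline: P cos θ = m g sin θ + μ_s N = m g sin θ + μ_s (m g cos θ + P sin θ).
Solving, P (cos θ − μ_s sin θ) = m g (sin θ + μ_s cos θ), so P = 75×9.81×(sin 44° + 0.24 cos 44°)/(cos 44° − 0.24 sin 44°) = 736×0.8673/0.5526 = 1150 N.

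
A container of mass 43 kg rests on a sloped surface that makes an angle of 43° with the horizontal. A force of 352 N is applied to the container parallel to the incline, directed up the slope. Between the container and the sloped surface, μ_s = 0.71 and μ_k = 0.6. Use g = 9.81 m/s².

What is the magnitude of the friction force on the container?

Normal force: N = m g cos θ = 43 × 9.81 × cos 43° = 308.5 N.
For equilibrium along the incline the friction force must supply f = m g sin θ − P = 287.7 − 352 = -64.31 N (positive meaning up-slope).
Static friction can supply at most μ_s N = 219 N.
Since |-64.31| ≤ 219 N, static friction is sufficient; f equals the required value, not μ_s N.

f ≈ 64.3 N (down the incline)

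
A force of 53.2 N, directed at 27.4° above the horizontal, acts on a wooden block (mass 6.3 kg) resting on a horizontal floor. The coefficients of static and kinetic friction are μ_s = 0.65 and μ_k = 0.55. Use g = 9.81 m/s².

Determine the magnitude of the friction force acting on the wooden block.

The vertical component of P reduces the normal force: N = m g − P sin α = 61.8 − 24.48 = 37.32 N.
Horizontally, friction must balance P cos α = 47.23 N.
μ_s N = 0.65 × 37.32 = 24.26 N.
The required friction exceeds μ_s N, so the wooden block moves and f = μ_k N = 20.5 N.

f ≈ 20.5 N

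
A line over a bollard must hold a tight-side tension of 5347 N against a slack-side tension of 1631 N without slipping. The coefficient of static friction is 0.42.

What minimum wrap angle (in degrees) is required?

β_min ≈ 162°

T₂/T₁ = e^{μβ} → β = ln(T₂/T₁)/μ.
β = ln(5347/1631)/0.42 = 1.187/0.42 = 2.827 rad.
In degrees: β = 2.827 × 180/π = 162°.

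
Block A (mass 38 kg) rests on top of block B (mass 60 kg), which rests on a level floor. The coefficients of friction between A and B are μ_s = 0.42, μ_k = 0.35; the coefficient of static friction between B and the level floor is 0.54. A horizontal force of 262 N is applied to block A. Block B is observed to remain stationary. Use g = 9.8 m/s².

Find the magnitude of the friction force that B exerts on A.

Between the blocks, N₁ = m_A g = 372.4 N.
So the A–B interface can sustain at most μ_s N₁ = 156.4 N of static friction.
P = 262 N exceeds that limit, so A slips over B and the interface friction becomes kinetic: f₁ = μ_k N₁ = 0.35×372.4 = 130 N.
By Newton's third law B feels 130 N forward from A. With B stationary, the floor's static friction on B balances it: f₂ = 130 N (well within μ_s(m_A+m_B)g = 518.6 N).

f ≈ 130 N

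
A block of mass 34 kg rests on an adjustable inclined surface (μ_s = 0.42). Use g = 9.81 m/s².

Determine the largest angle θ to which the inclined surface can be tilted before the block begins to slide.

θ_max ≈ 22.8°

At the slip threshold, m g sin θ = μ_s · m g cos θ, so tan θ = μ_s.
θ_max = arctan(0.42) = 22.8°.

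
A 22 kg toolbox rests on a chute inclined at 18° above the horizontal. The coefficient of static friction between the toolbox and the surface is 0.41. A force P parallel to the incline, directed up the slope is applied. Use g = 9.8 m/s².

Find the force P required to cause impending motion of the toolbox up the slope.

P ≈ 151 N

At impending motion up the slope, friction acts down-slope at its limit: f = μ_s N.
P is parallel to the surface, so N = m g cos θ = 205 N.
Along the incline: P = m g sin θ + μ_s N = 66.6 + 0.41×205 = 151 N.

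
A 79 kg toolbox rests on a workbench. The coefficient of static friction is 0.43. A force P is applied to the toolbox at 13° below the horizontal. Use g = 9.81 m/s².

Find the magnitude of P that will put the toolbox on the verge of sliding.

N = m g + P sin α (the push presses the toolbox into the workbench).
At impending slip, P cos α = μ_s N = μ_s (m g + P sin α).
Solving: P (cos α − μ_s sin α) = μ_s m g → P = 0.43×775/(cos 13° − 0.43 sin 13°) = 333/0.8776 = 380 N.

P ≈ 380 N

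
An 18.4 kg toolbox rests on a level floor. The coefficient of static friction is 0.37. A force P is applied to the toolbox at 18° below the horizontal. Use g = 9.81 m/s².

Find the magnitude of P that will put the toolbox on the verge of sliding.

N = m g + P sin α (the push presses the toolbox into the level floor).
At impending slip, P cos α = μ_s N = μ_s (m g + P sin α).
Solving: P (cos α − μ_s sin α) = μ_s m g → P = 0.37×181/(cos 18° − 0.37 sin 18°) = 66.8/0.8367 = 79.8 N.

P ≈ 79.8 N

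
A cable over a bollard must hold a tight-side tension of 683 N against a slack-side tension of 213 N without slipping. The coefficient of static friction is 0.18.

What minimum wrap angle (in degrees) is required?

β_min ≈ 371°

T₂/T₁ = e^{μβ} → β = ln(T₂/T₁)/μ.
β = ln(683/213)/0.18 = 1.165/0.18 = 6.473 rad.
In degrees: β = 6.473 × 180/π = 371°.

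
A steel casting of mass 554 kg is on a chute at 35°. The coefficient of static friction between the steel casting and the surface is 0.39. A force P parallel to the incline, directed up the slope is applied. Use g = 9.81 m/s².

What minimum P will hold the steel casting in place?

P_min ≈ 1380 N

The steel casting tends to slide down (tan θ > μ_s), so at the point of impending slip friction acts up-slope at its limit: f = μ_s N.
P is parallel to the surface, so N = m g cos θ = 4450 N.
Along the incline: P + μ_s N = m g sin θ, so P = 3120 − 0.39×4450 = 1380 N.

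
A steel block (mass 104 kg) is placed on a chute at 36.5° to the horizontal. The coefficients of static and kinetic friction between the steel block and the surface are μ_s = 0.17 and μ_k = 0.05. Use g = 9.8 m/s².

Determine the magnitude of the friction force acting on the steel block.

f ≈ 41 N (up the incline)

Perpendicular to the surface, N = m g cos θ = 104·9.8·cos 36.5° = 819.3 N.
Along the slope the weight component is m g sin θ = 606.2 N; friction must supply exactly this, acting up-slope.
Maximum static friction available: μ_s N = 0.17 × 819.3 = 139.3 N.
Since |606.2| > 139.3 N, static friction cannot hold it; the steel block slides down the incline and kinetic friction applies: f = μ_k N = 0.05 × 819.3 = 41 N.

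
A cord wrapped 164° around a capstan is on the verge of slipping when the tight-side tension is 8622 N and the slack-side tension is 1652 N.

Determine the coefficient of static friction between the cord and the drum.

T₂/T₁ = e^{μβ} → μ = ln(T₂/T₁)/β.
β = 164° = 2.862 rad.
μ = ln(8622/1652)/2.862 = ln(5.219)/2.862 = 0.577.

μ ≈ 0.577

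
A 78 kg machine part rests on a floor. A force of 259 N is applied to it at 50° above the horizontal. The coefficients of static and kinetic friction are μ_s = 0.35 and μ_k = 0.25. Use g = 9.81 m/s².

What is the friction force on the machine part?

The vertical component of P reduces the normal force: N = m g − P sin α = 765.2 − 198.4 = 566.8 N.
Horizontally, friction must balance P cos α = 166.5 N.
The static-friction limit is μ_s N = 198.4 N.
Since 166.5 N does not exceed the limit, the machine part stays at rest and f = 166 N.

f ≈ 166 N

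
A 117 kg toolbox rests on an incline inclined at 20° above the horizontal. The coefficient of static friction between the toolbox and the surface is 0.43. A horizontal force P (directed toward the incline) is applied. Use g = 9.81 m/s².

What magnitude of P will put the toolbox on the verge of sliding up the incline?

P ≈ 1080 N

At impending motion up the slope, friction acts down-slope at its limit: f = μ_s N.
Perpendicular to the incline: N = m g cos θ + P sin θ.
Along the incline: P cos θ = m g sin θ + μ_s N = m g sin θ + μ_s (m g cos θ + P sin θ).
Solving, P (cos θ − μ_s sin θ) = m g (sin θ + μ_s cos θ), so P = 117×9.81×(sin 20° + 0.43 cos 20°)/(cos 20° − 0.43 sin 20°) = 1150×0.7461/0.7926 = 1080 N.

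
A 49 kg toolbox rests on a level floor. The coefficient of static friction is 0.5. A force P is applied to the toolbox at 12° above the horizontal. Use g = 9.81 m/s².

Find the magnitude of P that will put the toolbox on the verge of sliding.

P ≈ 222 N

N = m g − P sin α (the pull lifts the toolbox).
At impending slip, P cos α = μ_s N = μ_s (m g − P sin α).
Solving: P (cos α + μ_s sin α) = μ_s m g → P = 0.5×481/(cos 12° + 0.5 sin 12°) = 240/1.082 = 222 N.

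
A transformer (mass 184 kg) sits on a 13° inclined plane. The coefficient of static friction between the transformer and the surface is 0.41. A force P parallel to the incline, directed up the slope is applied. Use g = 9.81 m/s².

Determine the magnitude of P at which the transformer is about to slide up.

At impending motion up the slope, friction acts down-slope at its limit: f = μ_s N.
P is parallel to the surface, so N = m g cos θ = 1760 N.
Along the incline: P = m g sin θ + μ_s N = 406 + 0.41×1760 = 1130 N.

P ≈ 1130 N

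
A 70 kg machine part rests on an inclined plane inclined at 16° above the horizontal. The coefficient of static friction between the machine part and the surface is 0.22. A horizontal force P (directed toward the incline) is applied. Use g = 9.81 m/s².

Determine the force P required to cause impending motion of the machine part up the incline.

At impending motion up the slope, friction acts down-slope at its limit: f = μ_s N.
Perpendicular to the incline: N = m g cos θ + P sin θ.
Along the incline: P cos θ = m g sin θ + μ_s N = m g sin θ + μ_s (m g cos θ + P sin θ).
Solving, P (cos θ − μ_s sin θ) = m g (sin θ + μ_s cos θ), so P = 70×9.81×(sin 16° + 0.22 cos 16°)/(cos 16° − 0.22 sin 16°) = 687×0.4871/0.9006 = 371 N.

P ≈ 371 N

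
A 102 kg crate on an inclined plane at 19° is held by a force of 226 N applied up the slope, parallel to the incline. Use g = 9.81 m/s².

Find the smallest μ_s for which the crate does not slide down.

N = m g cos θ = 946.1 N.
Friction must make up the shortfall along the incline: f = m g sin θ − P = 325.8 − 226 = 99.77 N.
At the threshold f = μ_s N, so μ_s,min = 99.77/946.1 = 0.105.

μ_s,min ≈ 0.105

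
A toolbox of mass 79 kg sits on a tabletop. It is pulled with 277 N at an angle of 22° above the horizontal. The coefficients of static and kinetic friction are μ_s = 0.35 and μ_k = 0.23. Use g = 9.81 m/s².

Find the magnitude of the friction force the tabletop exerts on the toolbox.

N = m g − P sin α = 775 − 277×sin 22° = 671.2 N.
The horizontal driving force is P cos α = 256.8 N, so equilibrium needs friction f = 256.8 N.
The static-friction limit is μ_s N = 234.9 N.
256.8 > 234.9 N → the toolbox slides; f = μ_k N = 0.23×671.2 = 154 N.

f ≈ 154 N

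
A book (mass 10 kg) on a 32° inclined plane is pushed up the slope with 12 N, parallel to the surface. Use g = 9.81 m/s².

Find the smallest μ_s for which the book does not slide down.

N = m g cos θ = 83.19 N.
Friction must make up the shortfall along the incline: f = m g sin θ − P = 51.99 − 12 = 39.99 N.
At the threshold f = μ_s N, so μ_s,min = 39.99/83.19 = 0.481.

μ_s,min ≈ 0.481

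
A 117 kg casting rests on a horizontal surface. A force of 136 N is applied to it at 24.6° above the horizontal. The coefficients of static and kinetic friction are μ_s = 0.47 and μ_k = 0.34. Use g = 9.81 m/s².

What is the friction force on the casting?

Vertical equilibrium gives N = m g − P sin α = 1091 N.
For equilibrium, f = P cos α = 136×cos 24.6° = 123.7 N.
The static-friction limit is μ_s N = 512.8 N.
Since 123.7 N does not exceed the limit, the casting stays at rest and f = 124 N.

f ≈ 124 N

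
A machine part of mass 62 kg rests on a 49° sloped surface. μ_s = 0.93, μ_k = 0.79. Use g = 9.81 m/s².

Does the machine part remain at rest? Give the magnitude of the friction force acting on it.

f ≈ 315 N

N = m g cos θ = 399 N.
Down-slope weight component: m g sin θ = 459 N.
μ_s N = 371 N.
459 > 371 N, so it slides; kinetic friction f = μ_k N = 0.79×399 = 315 N.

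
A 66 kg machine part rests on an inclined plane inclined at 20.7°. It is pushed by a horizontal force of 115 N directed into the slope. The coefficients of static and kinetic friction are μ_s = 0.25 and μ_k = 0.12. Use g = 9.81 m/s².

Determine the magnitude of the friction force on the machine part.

The horizontal push has a component P sin θ into the surface, so N = m g cos θ + P sin θ = 605.7 + 40.65 = 646.3 N.
Parallel to the incline: P cos θ − m g sin θ = 107.6 − 228.9 = -121.3 N; the friction needed to balance this is 121.3 N acting up the slope.
Maximum static friction: μ_s N = 0.25 × 646.3 = 161.6 N.
|f_req| = 121.3 ≤ 161.6 N → the machine part is in equilibrium; friction equals the required value.

f ≈ 121 N (up the incline)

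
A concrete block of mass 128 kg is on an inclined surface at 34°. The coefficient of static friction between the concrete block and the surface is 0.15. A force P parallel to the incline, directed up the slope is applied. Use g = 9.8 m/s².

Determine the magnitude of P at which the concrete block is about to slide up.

P ≈ 857 N

At impending motion up the slope, friction acts down-slope at its limit: f = μ_s N.
P is parallel to the surface, so N = m g cos θ = 1040 N.
Along the incline: P = m g sin θ + μ_s N = 701 + 0.15×1040 = 857 N.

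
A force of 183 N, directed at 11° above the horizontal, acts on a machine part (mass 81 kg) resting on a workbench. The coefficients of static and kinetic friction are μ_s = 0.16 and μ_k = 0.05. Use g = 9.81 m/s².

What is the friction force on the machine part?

f ≈ 38 N

Vertical equilibrium gives N = m g − P sin α = 759.7 N.
Horizontally, friction must balance P cos α = 179.6 N.
The static-friction limit is μ_s N = 121.6 N.
179.6 > 121.6 N → the machine part slides; f = μ_k N = 0.05×759.7 = 38 N.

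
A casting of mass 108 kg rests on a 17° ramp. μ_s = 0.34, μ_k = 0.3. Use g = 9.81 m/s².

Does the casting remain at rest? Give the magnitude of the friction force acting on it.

f ≈ 310 N

N = m g cos θ = 1010 N.
Down-slope weight component: m g sin θ = 310 N.
μ_s N = 344 N.
310 ≤ 344 N, so it stays put; friction = 310 N.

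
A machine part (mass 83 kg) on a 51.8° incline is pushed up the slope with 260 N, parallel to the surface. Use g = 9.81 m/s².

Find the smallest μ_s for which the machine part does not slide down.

N = m g cos θ = 503.5 N.
Friction must make up the shortfall along the incline: f = m g sin θ − P = 639.9 − 260 = 379.9 N.
At the threshold f = μ_s N, so μ_s,min = 379.9/503.5 = 0.754.

μ_s,min ≈ 0.754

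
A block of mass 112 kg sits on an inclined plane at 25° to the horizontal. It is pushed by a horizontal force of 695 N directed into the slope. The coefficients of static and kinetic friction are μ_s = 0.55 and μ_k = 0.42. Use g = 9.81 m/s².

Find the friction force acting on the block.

f ≈ 166 N (down the incline)

The horizontal push has a component P sin θ into the surface, so N = m g cos θ + P sin θ = 995.8 + 293.7 = 1289 N.
Parallel to the incline: P cos θ − m g sin θ = 629.9 − 464.3 = 165.5 N; the friction needed to balance this is 165.5 N acting down the slope.
Maximum static friction: μ_s N = 0.55 × 1289 = 709.2 N.
Since 165.5 N is within the 709.2 N limit, the block stays put and friction is exactly 166 N.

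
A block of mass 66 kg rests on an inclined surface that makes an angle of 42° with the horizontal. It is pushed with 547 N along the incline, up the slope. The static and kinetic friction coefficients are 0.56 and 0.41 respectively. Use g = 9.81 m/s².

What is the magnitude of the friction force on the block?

Normal force: N = m g cos θ = 66 × 9.81 × cos 42° = 481.2 N.
The friction needed for equilibrium is m g sin θ − P = 433.2 − 547 = -113.8 N, measured positive up-slope.
Static friction can supply at most μ_s N = 269.4 N.
Since |-113.8| ≤ 269.4 N, no slip — friction simply equals what equilibrium demands.

f ≈ 114 N (down the incline)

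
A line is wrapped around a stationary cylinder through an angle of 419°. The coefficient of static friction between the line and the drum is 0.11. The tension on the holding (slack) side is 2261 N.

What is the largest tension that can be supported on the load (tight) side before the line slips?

At impending slip the capstan equation gives T₂/T₁ = e^{μβ} with β in radians.
β = 419° × π/180 = 7.313 rad.
e^{μβ} = e^{0.11×7.313} = 2.235.
T₂ = T₁ · e^{μβ} = 2261 × 2.235 = 5050 N.

T_max ≈ 5050 N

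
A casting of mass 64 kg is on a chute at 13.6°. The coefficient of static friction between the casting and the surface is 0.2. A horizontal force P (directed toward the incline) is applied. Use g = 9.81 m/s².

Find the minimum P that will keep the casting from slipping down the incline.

The casting tends to slide down (tan θ > μ_s), so at the point of impending slip friction acts up-slope at its limit: f = μ_s N.
Perpendicular to the incline: N = m g cos θ + P sin θ.
Along the incline: P cos θ + μ_s N = m g sin θ, i.e. P cos θ + μ_s (m g cos θ + P sin θ) = m g sin θ.
Solving, P (cos θ + μ_s sin θ) = m g (sin θ − μ_s cos θ), so P = 628×0.04075/1.019 = 25.1 N.

P_min ≈ 25.1 N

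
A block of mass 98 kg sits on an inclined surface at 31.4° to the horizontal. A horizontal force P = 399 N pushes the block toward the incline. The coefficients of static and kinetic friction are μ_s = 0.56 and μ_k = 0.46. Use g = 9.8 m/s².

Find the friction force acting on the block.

f ≈ 160 N (up the incline)

Resolve perpendicular to the incline: N = m g cos θ + P sin θ = 98×9.8×cos 31.4° + 399×sin 31.4° = 1028 N.
Along the incline, the net driving force (taking up-slope positive) is P cos θ − m g sin θ = 340.6 − 500.4 = -159.8 N, so equilibrium requires friction f = 159.8 N (up-slope).
The limit of static friction is μ_s N = 575.5 N.
|f_req| = 159.8 ≤ 575.5 N → the block is in equilibrium; friction equals the required value.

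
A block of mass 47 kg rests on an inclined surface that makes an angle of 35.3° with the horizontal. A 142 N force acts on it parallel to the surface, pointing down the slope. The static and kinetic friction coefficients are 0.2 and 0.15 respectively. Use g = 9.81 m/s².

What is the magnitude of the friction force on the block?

f ≈ 56.4 N (up the incline)

Perpendicular to the surface, N = m g cos θ = 47·9.81·cos 35.3° = 376.3 N.
The friction needed for equilibrium is m g sin θ + P = 266.4 + 142 = 408.4 N, measured positive up-slope.
The static-friction ceiling is μ_s N = 0.2 × 376.3 = 75.26 N.
Since |408.4| > 75.26 N, static friction cannot hold it; the block slides down the incline and kinetic friction applies: f = μ_k N = 0.15 × 376.3 = 56.4 N.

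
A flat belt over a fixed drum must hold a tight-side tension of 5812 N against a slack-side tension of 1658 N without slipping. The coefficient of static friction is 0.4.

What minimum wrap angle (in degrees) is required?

β_min ≈ 180°

T₂/T₁ = e^{μβ} → β = ln(T₂/T₁)/μ.
β = ln(5812/1658)/0.4 = 1.254/0.4 = 3.136 rad.
In degrees: β = 3.136 × 180/π = 180°.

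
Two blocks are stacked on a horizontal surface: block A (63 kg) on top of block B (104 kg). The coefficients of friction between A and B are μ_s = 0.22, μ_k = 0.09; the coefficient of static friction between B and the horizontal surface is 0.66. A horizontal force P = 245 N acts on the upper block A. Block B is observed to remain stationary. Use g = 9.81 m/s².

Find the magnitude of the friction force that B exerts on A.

The normal force B exerts on A is simply A's weight, N₁ = 618 N.
Maximum static friction on A from B: μ_s N₁ = 0.22×618 = 136 N.
P = 245 N exceeds that limit, so A slips over B and the interface friction becomes kinetic: f₁ = μ_k N₁ = 0.09×618 = 55.6 N.
By Newton's third law B feels 55.6 N forward from A. With B stationary, the floor's static friction on B balances it: f₂ = 55.6 N (well within μ_s(m_A+m_B)g = 1081 N).

f ≈ 55.6 N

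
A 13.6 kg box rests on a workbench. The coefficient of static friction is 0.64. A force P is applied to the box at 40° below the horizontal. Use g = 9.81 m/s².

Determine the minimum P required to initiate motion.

N = m g + P sin α (the push presses the box into the workbench).
At impending slip, P cos α = μ_s N = μ_s (m g + P sin α).
Solving: P (cos α − μ_s sin α) = μ_s m g → P = 0.64×133/(cos 40° − 0.64 sin 40°) = 85.4/0.3547 = 241 N.

P ≈ 241 N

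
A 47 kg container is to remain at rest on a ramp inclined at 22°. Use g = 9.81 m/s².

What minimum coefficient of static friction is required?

At the slip threshold m g sin θ = μ_s m g cos θ, so μ_s,min = tan θ.
μ_s,min = tan 22° = 0.404.

μ_s,min ≈ 0.404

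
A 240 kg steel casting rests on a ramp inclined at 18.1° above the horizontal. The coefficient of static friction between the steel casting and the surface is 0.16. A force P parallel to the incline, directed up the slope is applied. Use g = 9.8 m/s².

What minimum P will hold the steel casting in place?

The steel casting tends to slide down (tan θ > μ_s), so at the point of impending slip friction acts up-slope at its limit: f = μ_s N.
P is parallel to the surface, so N = m g cos θ = 2240 N.
Along the incline: P + μ_s N = m g sin θ, so P = 731 − 0.16×2240 = 373 N.

P_min ≈ 373 N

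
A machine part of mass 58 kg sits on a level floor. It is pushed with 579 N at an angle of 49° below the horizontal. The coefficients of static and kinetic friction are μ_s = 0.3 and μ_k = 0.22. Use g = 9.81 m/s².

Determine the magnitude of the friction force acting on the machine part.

f ≈ 221 N

N = m g + P sin α = 569 + 579×sin 49° = 1006 N.
For equilibrium, f = P cos α = 579×cos 49° = 379.9 N.
The static-friction limit is μ_s N = 301.8 N.
The required friction exceeds μ_s N, so the machine part moves and f = μ_k N = 221 N.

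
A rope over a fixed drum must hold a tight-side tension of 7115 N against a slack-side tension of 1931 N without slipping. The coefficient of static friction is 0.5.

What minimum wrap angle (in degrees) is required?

β_min ≈ 149°

T₂/T₁ = e^{μβ} → β = ln(T₂/T₁)/μ.
β = ln(7115/1931)/0.5 = 1.304/0.5 = 2.608 rad.
In degrees: β = 2.608 × 180/π = 149°.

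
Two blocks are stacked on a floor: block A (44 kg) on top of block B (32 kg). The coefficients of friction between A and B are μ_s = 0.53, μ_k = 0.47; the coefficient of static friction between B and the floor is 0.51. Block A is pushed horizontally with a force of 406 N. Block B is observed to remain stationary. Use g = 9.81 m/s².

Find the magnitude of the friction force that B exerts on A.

f ≈ 203 N

Normal force at the A–B interface: N₁ = m_A g = 431.6 N.
Maximum static friction on A from B: μ_s N₁ = 0.53×431.6 = 228.8 N.
P = 406 N exceeds that limit, so A slips over B and the interface friction becomes kinetic: f₁ = μ_k N₁ = 0.47×431.6 = 203 N.
By Newton's third law B feels 203 N forward from A. With B stationary, the floor's static friction on B balances it: f₂ = 203 N (well within μ_s(m_A+m_B)g = 380.2 N).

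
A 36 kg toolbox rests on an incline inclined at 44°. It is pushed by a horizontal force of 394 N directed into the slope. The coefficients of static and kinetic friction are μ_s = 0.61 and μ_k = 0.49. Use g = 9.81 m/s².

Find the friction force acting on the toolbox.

f ≈ 38.1 N (down the incline)

Resolve perpendicular to the incline: N = m g cos θ + P sin θ = 36×9.81×cos 44° + 394×sin 44° = 527.7 N.
Along the incline, the net driving force (taking up-slope positive) is P cos θ − m g sin θ = 283.4 − 245.3 = 38.09 N, so equilibrium requires friction f = -38.09 N (down-slope).
Maximum static friction: μ_s N = 0.61 × 527.7 = 321.9 N.
|f_req| = 38.09 ≤ 321.9 N → the toolbox is in equilibrium; friction equals the required value.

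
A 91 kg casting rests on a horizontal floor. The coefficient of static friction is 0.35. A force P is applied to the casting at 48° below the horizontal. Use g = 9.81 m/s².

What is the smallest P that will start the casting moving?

N = m g + P sin α (the push presses the casting into the horizontal floor).
At impending slip, P cos α = μ_s N = μ_s (m g + P sin α).
Solving: P (cos α − μ_s sin α) = μ_s m g → P = 0.35×893/(cos 48° − 0.35 sin 48°) = 312/0.409 = 764 N.

P ≈ 764 N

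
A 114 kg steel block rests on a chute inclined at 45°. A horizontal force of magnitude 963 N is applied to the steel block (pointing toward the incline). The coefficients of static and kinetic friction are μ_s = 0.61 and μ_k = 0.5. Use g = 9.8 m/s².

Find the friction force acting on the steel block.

f ≈ 109 N (up the incline)

Normal direction: N = m g cos θ + P sin θ = 1471 N.
Parallel to the incline: P cos θ − m g sin θ = 680.9 − 790 = -109 N; the friction needed to balance this is 109 N acting up the slope.
The limit of static friction is μ_s N = 897.3 N.
Since 109 N is within the 897.3 N limit, the steel block stays put and friction is exactly 109 N.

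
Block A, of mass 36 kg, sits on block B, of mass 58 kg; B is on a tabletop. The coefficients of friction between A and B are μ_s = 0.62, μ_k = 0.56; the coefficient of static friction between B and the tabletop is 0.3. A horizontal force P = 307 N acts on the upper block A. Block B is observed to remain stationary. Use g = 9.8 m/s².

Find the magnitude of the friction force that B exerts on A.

f ≈ 198 N

Normal force at the A–B interface: N₁ = m_A g = 352.8 N.
Maximum static friction on A from B: μ_s N₁ = 0.62×352.8 = 218.7 N.
P = 307 N exceeds that limit, so A slips over B and the interface friction becomes kinetic: f₁ = μ_k N₁ = 0.56×352.8 = 198 N.
By Newton's third law B feels 198 N forward from A. With B stationary, the floor's static friction on B balances it: f₂ = 198 N (well within μ_s(m_A+m_B)g = 276.4 N).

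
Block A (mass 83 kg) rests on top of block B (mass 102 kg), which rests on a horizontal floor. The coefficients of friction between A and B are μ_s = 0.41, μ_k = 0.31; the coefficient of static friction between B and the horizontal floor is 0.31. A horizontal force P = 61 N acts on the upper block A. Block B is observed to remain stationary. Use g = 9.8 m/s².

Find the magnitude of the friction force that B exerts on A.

Normal force at the A–B interface: N₁ = m_A g = 813.4 N.
Maximum static friction on A from B: μ_s N₁ = 0.41×813.4 = 333.5 N.
P = 61 N is within that limit, so A and B move together (both at rest); the A–B friction is simply f₁ = P = 61 N.
By Newton's third law B feels 61 N forward from A. With B stationary, the floor's static friction on B balances it: f₂ = 61 N (well within μ_s(m_A+m_B)g = 562 N).

f ≈ 61 N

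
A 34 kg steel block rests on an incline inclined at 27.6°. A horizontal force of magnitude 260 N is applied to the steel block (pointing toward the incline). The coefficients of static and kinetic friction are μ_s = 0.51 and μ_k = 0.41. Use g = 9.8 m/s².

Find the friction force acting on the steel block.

Resolve perpendicular to the incline: N = m g cos θ + P sin θ = 34×9.8×cos 27.6° + 260×sin 27.6° = 415.7 N.
Parallel to the incline: P cos θ − m g sin θ = 230.4 − 154.4 = 76.04 N; the friction needed to balance this is 76.04 N acting down the slope.
Maximum static friction: μ_s N = 0.51 × 415.7 = 212 N.
|f_req| = 76.04 ≤ 212 N → the steel block is in equilibrium; friction equals the required value.

f ≈ 76 N (down the incline)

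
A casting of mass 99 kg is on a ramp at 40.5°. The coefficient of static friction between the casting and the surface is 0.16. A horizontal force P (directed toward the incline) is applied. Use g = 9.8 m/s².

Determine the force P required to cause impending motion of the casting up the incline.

P ≈ 1140 N

At impending motion up the slope, friction acts down-slope at its limit: f = μ_s N.
Perpendicular to the incline: N = m g cos θ + P sin θ.
Along the incline: P cos θ = m g sin θ + μ_s N = m g sin θ + μ_s (m g cos θ + P sin θ).
Solving, P (cos θ − μ_s sin θ) = m g (sin θ + μ_s cos θ), so P = 99×9.8×(sin 40.5° + 0.16 cos 40.5°)/(cos 40.5° − 0.16 sin 40.5°) = 970×0.7711/0.6565 = 1140 N.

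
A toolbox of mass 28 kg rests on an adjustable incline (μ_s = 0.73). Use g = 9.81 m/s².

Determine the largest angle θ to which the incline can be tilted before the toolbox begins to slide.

At the slip threshold, m g sin θ = μ_s · m g cos θ, so tan θ = μ_s.
θ_max = arctan(0.73) = 36.1°.

θ_max ≈ 36.1°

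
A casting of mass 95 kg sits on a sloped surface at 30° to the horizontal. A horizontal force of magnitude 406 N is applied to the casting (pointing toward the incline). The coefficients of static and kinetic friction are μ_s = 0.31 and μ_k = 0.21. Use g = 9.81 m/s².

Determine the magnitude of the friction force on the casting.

Normal direction: N = m g cos θ + P sin θ = 1010 N.
Parallel to the incline: P cos θ − m g sin θ = 351.6 − 466 = -114.4 N; the friction needed to balance this is 114.4 N acting up the slope.
The limit of static friction is μ_s N = 313.1 N.
|f_req| = 114.4 ≤ 313.1 N → the casting is in equilibrium; friction equals the required value.

f ≈ 114 N (up the incline)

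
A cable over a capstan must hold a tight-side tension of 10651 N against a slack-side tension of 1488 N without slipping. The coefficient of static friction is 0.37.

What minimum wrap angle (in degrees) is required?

β_min ≈ 305°

T₂/T₁ = e^{μβ} → β = ln(T₂/T₁)/μ.
β = ln(10651/1488)/0.37 = 1.968/0.37 = 5.32 rad.
In degrees: β = 5.32 × 180/π = 305°.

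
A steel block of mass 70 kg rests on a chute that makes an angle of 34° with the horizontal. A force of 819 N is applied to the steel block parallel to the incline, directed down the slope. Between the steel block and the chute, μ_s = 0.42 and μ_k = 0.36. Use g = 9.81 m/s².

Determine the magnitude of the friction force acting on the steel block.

Normal force: N = m g cos θ = 70 × 9.81 × cos 34° = 569.3 N.
The friction needed for equilibrium is m g sin θ + P = 384 + 819 = 1203 N, measured positive up-slope.
Maximum static friction available: μ_s N = 0.42 × 569.3 = 239.1 N.
Since |1203| > 239.1 N, static friction cannot hold it; the steel block slides down the incline and kinetic friction applies: f = μ_k N = 0.36 × 569.3 = 205 N.

f ≈ 205 N (up the incline)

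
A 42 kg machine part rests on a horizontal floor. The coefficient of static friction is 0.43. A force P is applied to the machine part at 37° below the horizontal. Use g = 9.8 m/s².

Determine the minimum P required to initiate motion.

P ≈ 328 N

N = m g + P sin α (the push presses the machine part into the horizontal floor).
At impending slip, P cos α = μ_s N = μ_s (m g + P sin α).
Solving: P (cos α − μ_s sin α) = μ_s m g → P = 0.43×412/(cos 37° − 0.43 sin 37°) = 177/0.5399 = 328 N.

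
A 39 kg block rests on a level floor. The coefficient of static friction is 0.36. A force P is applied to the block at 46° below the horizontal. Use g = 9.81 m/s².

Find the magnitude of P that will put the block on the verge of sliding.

N = m g + P sin α (the push presses the block into the level floor).
At impending slip, P cos α = μ_s N = μ_s (m g + P sin α).
Solving: P (cos α − μ_s sin α) = μ_s m g → P = 0.36×383/(cos 46° − 0.36 sin 46°) = 138/0.4357 = 316 N.

P ≈ 316 N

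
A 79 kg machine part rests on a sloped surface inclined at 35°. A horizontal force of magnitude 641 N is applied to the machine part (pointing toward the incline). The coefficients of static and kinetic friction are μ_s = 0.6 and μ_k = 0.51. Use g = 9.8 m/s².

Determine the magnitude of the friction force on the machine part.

f ≈ 81 N (down the incline)

The horizontal push has a component P sin θ into the surface, so N = m g cos θ + P sin θ = 634.2 + 367.7 = 1002 N.
Parallel to the incline: P cos θ − m g sin θ = 525.1 − 444.1 = 81.01 N; the friction needed to balance this is 81.01 N acting down the slope.
The limit of static friction is μ_s N = 601.1 N.
Since 81.01 N is within the 601.1 N limit, the machine part stays put and friction is exactly 81 N.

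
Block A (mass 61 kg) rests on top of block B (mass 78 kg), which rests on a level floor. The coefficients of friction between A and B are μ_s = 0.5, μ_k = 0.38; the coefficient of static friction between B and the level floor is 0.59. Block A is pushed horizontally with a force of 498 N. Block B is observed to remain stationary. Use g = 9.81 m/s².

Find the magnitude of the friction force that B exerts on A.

f ≈ 227 N

Between the blocks, N₁ = m_A g = 598.4 N.
Maximum static friction on A from B: μ_s N₁ = 0.5×598.4 = 299.2 N.
P = 498 N exceeds that limit, so A slips over B and the interface friction becomes kinetic: f₁ = μ_k N₁ = 0.38×598.4 = 227 N.
By Newton's third law B feels 227 N forward from A. With B stationary, the floor's static friction on B balances it: f₂ = 227 N (well within μ_s(m_A+m_B)g = 804.5 N).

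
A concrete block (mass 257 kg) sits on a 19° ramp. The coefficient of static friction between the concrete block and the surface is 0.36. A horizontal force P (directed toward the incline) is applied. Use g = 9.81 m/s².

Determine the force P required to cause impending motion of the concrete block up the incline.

P ≈ 2030 N

At impending motion up the slope, friction acts down-slope at its limit: f = μ_s N.
Perpendicular to the incline: N = m g cos θ + P sin θ.
Along the incline: P cos θ = m g sin θ + μ_s N = m g sin θ + μ_s (m g cos θ + P sin θ).
Solving, P (cos θ − μ_s sin θ) = m g (sin θ + μ_s cos θ), so P = 257×9.81×(sin 19° + 0.36 cos 19°)/(cos 19° − 0.36 sin 19°) = 2520×0.666/0.8283 = 2030 N.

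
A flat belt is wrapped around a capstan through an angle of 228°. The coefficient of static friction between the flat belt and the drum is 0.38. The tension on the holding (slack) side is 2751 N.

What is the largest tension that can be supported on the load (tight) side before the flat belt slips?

At impending slip the capstan equation gives T₂/T₁ = e^{μβ} with β in radians.
β = 228° × π/180 = 3.979 rad.
e^{μβ} = e^{0.38×3.979} = 4.536.
T₂ = T₁ · e^{μβ} = 2751 × 4.536 = 12500 N.

T_max ≈ 12500 N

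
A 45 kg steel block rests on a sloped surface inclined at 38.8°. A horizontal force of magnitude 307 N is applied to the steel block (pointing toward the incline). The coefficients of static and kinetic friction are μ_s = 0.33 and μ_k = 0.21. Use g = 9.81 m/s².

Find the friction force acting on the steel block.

Normal direction: N = m g cos θ + P sin θ = 536.4 N.
Parallel to the incline: P cos θ − m g sin θ = 239.3 − 276.6 = -37.36 N; the friction needed to balance this is 37.36 N acting up the slope.
The limit of static friction is μ_s N = 177 N.
|f_req| = 37.36 ≤ 177 N → the steel block is in equilibrium; friction equals the required value.

f ≈ 37.4 N (up the incline)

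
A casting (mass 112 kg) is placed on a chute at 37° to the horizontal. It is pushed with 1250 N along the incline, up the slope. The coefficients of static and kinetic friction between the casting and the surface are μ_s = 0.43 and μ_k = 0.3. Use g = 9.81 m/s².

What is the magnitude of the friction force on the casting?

f ≈ 263 N (down the incline)

Perpendicular to the surface, N = m g cos θ = 112·9.81·cos 37° = 877.5 N.
The friction needed for equilibrium is m g sin θ − P = 661.2 − 1250 = -588.8 N, measured positive up-slope.
The static-friction ceiling is μ_s N = 0.43 × 877.5 = 377.3 N.
Since |-588.8| > 377.3 N, static friction cannot hold it; the casting slides up the incline and kinetic friction applies: f = μ_k N = 0.3 × 877.5 = 263 N.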